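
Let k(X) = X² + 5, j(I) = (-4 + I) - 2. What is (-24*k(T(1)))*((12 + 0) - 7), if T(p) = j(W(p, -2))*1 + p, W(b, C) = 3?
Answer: -1080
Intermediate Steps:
j(I) = -6 + I
T(p) = -3 + p (T(p) = (-6 + 3)*1 + p = -3*1 + p = -3 + p)
k(X) = 5 + X²
(-24*k(T(1)))*((12 + 0) - 7) = (-24*(5 + (-3 + 1)²))*((12 + 0) - 7) = (-24*(5 + (-2)²))*(12 - 7) = -24*(5 + 4)*5 = -24*9*5 = -216*5 = -1080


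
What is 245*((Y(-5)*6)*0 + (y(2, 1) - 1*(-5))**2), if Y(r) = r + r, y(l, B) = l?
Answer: 12005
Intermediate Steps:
Y(r) = 2*r
245*((Y(-5)*6)*0 + (y(2, 1) - 1*(-5))**2) = 245*(((2*(-5))*6)*0 + (2 - 1*(-5))**2) = 245*(-10*6*0 + (2 + 5)**2) = 245*(-60*0 + 7**2) = 245*(0 + 49) = 245*49 = 12005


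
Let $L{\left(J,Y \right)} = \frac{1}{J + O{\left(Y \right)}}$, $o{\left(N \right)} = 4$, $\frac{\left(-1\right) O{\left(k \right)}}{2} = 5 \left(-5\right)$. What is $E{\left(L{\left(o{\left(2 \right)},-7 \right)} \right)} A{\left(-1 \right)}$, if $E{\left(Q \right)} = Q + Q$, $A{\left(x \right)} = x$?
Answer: $- \frac{1}{27} \approx -0.037037$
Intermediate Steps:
$O{\left(k \right)} = 50$ ($O{\left(k \right)} = - 2 \cdot 5 \left(-5\right) = \left(-2\right) \left(-25\right) = 50$)
$L{\left(J,Y \right)} = \frac{1}{50 + J}$ ($L{\left(J,Y \right)} = \frac{1}{J + 50} = \frac{1}{50 + J}$)
$E{\left(Q \right)} = 2 Q$
$E{\left(L{\left(o{\left(2 \right)},-7 \right)} \right)} A{\left(-1 \right)} = \frac{2}{50 + 4} \left(-1\right) = \frac{2}{54} \left(-1\right) = 2 \cdot \frac{1}{54} \left(-1\right) = \frac{1}{27} \left(-1\right) = - \frac{1}{27}$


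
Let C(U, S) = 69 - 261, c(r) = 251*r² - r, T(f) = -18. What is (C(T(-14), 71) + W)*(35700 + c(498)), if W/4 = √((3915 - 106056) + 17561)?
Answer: -11958567552 + 498273648*I*√21145 ≈ -1.1959e+10 + 7.2456e+10*I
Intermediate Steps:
c(r) = -r + 251*r²
C(U, S) = -192
W = 8*I*√21145 (W = 4*√((3915 - 106056) + 17561) = 4*√(-102141 + 17561) = 4*√(-84580) = 4*(2*I*√21145) = 8*I*√21145 ≈ 1163.3*I)
(C(T(-14), 71) + W)*(35700 + c(498)) = (-192 + 8*I*√21145)*(35700 + 498*(-1 + 251*498)) = (-192 + 8*I*√21145)*(35700 + 498*(-1 + 124998)) = (-192 + 8*I*√21145)*(35700 + 498*124997) = (-192 + 8*I*√21145)*(35700 + 62248506) = (-192 + 8*I*√21145)*62284206 = -11958567552 + 498273648*I*√21145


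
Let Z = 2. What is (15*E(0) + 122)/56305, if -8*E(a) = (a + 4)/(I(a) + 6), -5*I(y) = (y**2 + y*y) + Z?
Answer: 6757/3153080 ≈ 0.0021430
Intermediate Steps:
I(y) = -2/5 - 2*y**2/5 (I(y) = -((y**2 + y*y) + 2)/5 = -((y**2 + y**2) + 2)/5 = -(2*y**2 + 2)/5 = -(2 + 2*y**2)/5 = -2/5 - 2*y**2/5)
E(a) = -(4 + a)/(8*(28/5 - 2*a**2/5)) (E(a) = -(a + 4)/(8*((-2/5 - 2*a**2/5) + 6)) = -(4 + a)/(8*(28/5 - 2*a**2/5)))
(15*E(0) + 122)/56305 = (15*(5*(4 + 0)/(16*(-14 + 0**2))) + 122)/56305 = (15*((5/16)*4/(-14 + 0)) + 122)*(1/56305) = (15*((5/16)*4/(-14)) + 122)*(1/56305) = (15*((5/16)*(-1/14)*4) + 122)*(1/56305) = (15*(-5/56) + 122)*(1/56305) = (-75/56 + 122)*(1/56305) = (6757/56)*(1/56305) = 6757/3153080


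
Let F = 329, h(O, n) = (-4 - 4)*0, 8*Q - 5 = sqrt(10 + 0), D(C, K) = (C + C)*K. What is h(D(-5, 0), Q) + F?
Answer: 329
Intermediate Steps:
D(C, K) = 2*C*K (D(C, K) = (2*C)*K = 2*C*K)
Q = 5/8 + sqrt(10)/8 (Q = 5/8 + sqrt(10 + 0)/8 = 5/8 + sqrt(10)/8 ≈ 1.0203)
h(O, n) = 0 (h(O, n) = -8*0 = 0)
h(D(-5, 0), Q) + F = 0 + 329 = 329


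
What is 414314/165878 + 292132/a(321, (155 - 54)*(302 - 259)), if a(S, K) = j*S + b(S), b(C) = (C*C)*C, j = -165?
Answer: 1716303837430/684727713261 ≈ 2.5065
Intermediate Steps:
b(C) = C³ (b(C) = C²*C = C³)
a(S, K) = S³ - 165*S (a(S, K) = -165*S + S³ = S³ - 165*S)
414314/165878 + 292132/a(321, (155 - 54)*(302 - 259)) = 414314/165878 + 292132/((321*(-165 + 321²))) = 414314*(1/165878) + 292132/((321*(-165 + 103041))) = 207157/82939 + 292132/((321*102876)) = 207157/82939 + 292132/33023196 = 207157/82939 + 292132*(1/33023196) = 207157/82939 + 73033/8255799 = 1716303837430/684727713261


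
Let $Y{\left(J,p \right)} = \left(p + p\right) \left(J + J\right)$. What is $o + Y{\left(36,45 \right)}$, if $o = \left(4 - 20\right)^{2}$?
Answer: $6736$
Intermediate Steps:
$Y{\left(J,p \right)} = 4 J p$ ($Y{\left(J,p \right)} = 2 p 2 J = 4 J p$)
$o = 256$ ($o = \left(-16\right)^{2} = 256$)
$o + Y{\left(36,45 \right)} = 256 + 4 \cdot 36 \cdot 45 = 256 + 6480 = 6736$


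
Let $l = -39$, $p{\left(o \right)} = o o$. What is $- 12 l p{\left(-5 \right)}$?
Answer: $11700$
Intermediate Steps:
$p{\left(o \right)} = o^{2}$
$- 12 l p{\left(-5 \right)} = \left(-12\right) \left(-39\right) \left(-5\right)^{2} = 468 \cdot 25 = 11700$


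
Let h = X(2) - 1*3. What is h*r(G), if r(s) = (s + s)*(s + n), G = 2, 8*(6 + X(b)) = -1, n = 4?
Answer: -219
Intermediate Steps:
X(b) = -49/8 (X(b) = -6 + (1/8)*(-1) = -6 - 1/8 = -49/8)
h = -73/8 (h = -49/8 - 1*3 = -49/8 - 3 = -73/8 ≈ -9.1250)
r(s) = 2*s*(4 + s) (r(s) = (s + s)*(s + 4) = (2*s)*(4 + s) = 2*s*(4 + s))
h*r(G) = -73*2*(4 + 2)/4 = -73*2*6/4 = -73/8*24 = -219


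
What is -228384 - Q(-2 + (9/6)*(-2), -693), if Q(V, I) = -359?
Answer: -228025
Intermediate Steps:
-228384 - Q(-2 + (9/6)*(-2), -693) = -228384 - 1*(-359) = -228384 + 359 = -228025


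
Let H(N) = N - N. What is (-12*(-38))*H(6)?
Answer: 0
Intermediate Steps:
H(N) = 0
(-12*(-38))*H(6) = -12*(-38)*0 = 456*0 = 0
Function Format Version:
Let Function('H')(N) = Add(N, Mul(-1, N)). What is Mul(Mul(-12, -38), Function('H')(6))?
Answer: 0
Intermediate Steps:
Function('H')(N) = 0
Mul(Mul(-12, -38), Function('H')(6)) = Mul(Mul(-12, -38), 0) = Mul(456, 0) = 0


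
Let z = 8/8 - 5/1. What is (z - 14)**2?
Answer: 324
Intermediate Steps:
z = -4 (z = 8*(1/8) - 5*1 = 1 - 5 = -4)
(z - 14)**2 = (-4 - 14)**2 = (-18)**2 = 324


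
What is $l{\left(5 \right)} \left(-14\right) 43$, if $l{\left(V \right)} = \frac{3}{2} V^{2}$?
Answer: $-22575$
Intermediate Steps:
$l{\left(V \right)} = \frac{3 V^{2}}{2}$ ($l{\left(V \right)} = 3 \cdot \frac{1}{2} V^{2} = \frac{3 V^{2}}{2}$)
$l{\left(5 \right)} \left(-14\right) 43 = \frac{3 \cdot 5^{2}}{2} \left(-14\right) 43 = \frac{3}{2} \cdot 25 \left(-14\right) 43 = \frac{75}{2} \left(-14\right) 43 = \left(-525\right) 43 = -22575$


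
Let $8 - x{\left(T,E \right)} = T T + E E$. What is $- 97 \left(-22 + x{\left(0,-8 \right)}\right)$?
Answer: $7566$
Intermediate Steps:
$x{\left(T,E \right)} = 8 - E^{2} - T^{2}$ ($x{\left(T,E \right)} = 8 - \left(T T + E E\right) = 8 - \left(T^{2} + E^{2}\right) = 8 - \left(E^{2} + T^{2}\right) = 8 - E^{2} - T^{2}$)
$- 97 \left(-22 + x{\left(0,-8 \right)}\right) = - 97 \left(-22 - 56\right) = \left(-97\right) \left(-78\right) = 7566$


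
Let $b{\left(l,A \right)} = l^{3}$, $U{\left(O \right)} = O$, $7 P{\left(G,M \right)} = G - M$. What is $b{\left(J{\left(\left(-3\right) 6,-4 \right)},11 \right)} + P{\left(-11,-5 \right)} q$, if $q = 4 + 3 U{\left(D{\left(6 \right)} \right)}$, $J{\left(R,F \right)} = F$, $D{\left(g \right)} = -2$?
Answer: $- \frac{436}{7} \approx -62.286$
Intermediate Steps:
$P{\left(G,M \right)} = - \frac{M}{7} + \frac{G}{7}$ ($P{\left(G,M \right)} = \frac{G - M}{7} = - \frac{M}{7} + \frac{G}{7}$)
$q = -2$ ($q = 4 + 3 \left(-2\right) = 4 - 6 = -2$)
$b{\left(J{\left(\left(-3\right) 6,-4 \right)},11 \right)} + P{\left(-11,-5 \right)} q = \left(-4\right)^{3} + \left(\left(- \frac{1}{7}\right) \left(-5\right) + \frac{1}{7} \left(-11\right)\right) \left(-2\right) = -64 + \left(\frac{5}{7} - \frac{11}{7}\right) \left(-2\right) = -64 - - \frac{12}{7} = -64 + \frac{12}{7} = - \frac{436}{7}$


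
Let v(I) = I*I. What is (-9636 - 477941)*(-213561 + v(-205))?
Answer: 83637008272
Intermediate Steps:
v(I) = I**2
(-9636 - 477941)*(-213561 + v(-205)) = (-9636 - 477941)*(-213561 + (-205)**2) = -487577*(-213561 + 42025) = -487577*(-171536) = 83637008272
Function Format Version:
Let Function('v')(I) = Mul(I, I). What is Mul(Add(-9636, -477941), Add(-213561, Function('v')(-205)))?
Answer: 83637008272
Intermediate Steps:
Function('v')(I) = Pow(I, 2)
Mul(Add(-9636, -477941), Add(-213561, Function('v')(-205))) = Mul(Add(-9636, -477941), Add(-213561, Pow(-205, 2))) = Mul(-487577, Add(-213561, 42025)) = Mul(-487577, -171536) = 83637008272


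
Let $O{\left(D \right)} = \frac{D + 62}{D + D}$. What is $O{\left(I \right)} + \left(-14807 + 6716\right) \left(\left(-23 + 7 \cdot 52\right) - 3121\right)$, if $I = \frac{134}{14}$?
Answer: $\frac{3014059821}{134} \approx 2.2493 \cdot 10^{7}$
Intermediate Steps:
$I = \frac{67}{7}$ ($I = 134 \cdot \frac{1}{14} = \frac{67}{7} \approx 9.5714$)
$O{\left(D \right)} = \frac{62 + D}{2 D}$
$O{\left(I \right)} + \left(-14807 + 6716\right) \left(\left(-23 + 7 \cdot 52\right) - 3121\right) = \frac{62 + \frac{67}{7}}{2 \cdot \frac{67}{7}} + \left(-14807 + 6716\right) \left(\left(-23 + 7 \cdot 52\right) - 3121\right) = \frac{1}{2} \cdot \frac{7}{67} \cdot \frac{501}{7} - 8091 \left(\left(-23 + 364\right) - 3121\right) = \frac{501}{134} - 8091 \left(341 - 3121\right) = \frac{501}{134} - -22492980 = \frac{501}{134} + 22492980 = \frac{3014059821}{134}$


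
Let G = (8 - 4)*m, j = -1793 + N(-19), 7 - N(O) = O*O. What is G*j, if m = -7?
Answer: 60116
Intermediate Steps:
N(O) = 7 - O² (N(O) = 7 - O*O = 7 - O²)
j = -2147 (j = -1793 + (7 - 1*(-19)²) = -1793 + (7 - 1*361) = -1793 + (7 - 361) = -1793 - 354 = -2147)
G = -28 (G = (8 - 4)*(-7) = 4*(-7) = -28)
G*j = -28*(-2147) = 60116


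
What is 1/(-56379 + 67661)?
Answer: 1/11282 ≈ 8.8637e-5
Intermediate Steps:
1/(-56379 + 67661) = 1/11282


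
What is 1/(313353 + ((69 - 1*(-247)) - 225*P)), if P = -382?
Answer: 1/399619 ≈ 2.5024e-6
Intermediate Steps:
1/(313353 + ((69 - 1*(-247)) - 225*P)) = 1/(313353 + ((69 - 1*(-247)) - 225*(-382))) = 1/(313353 + ((69 + 247) + 85950)) = 1/(313353 + (316 + 85950)) = 1/(313353 + 86266) = 1/399619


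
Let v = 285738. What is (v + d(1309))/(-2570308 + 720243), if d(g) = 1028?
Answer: -286766/1850065 ≈ -0.15500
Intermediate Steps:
(v + d(1309))/(-2570308 + 720243) = (285738 + 1028)/(-2570308 + 720243) = 286766/(-1850065) = 286766*(-1/1850065) = -286766/1850065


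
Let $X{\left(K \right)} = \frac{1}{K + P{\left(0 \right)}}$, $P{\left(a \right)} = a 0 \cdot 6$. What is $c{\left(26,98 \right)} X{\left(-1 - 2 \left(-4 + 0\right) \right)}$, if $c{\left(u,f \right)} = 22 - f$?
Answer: $- \frac{76}{7} \approx -10.857$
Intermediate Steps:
$P{\left(a \right)} = 0$ ($P{\left(a \right)} = 0 \cdot 6 = 0$)
$X{\left(K \right)} = \frac{1}{K}$ ($X{\left(K \right)} = \frac{1}{K + 0} = \frac{1}{K}$)
$c{\left(26,98 \right)} X{\left(-1 - 2 \left(-4 + 0\right) \right)} = \frac{22 - 98}{-1 - 2 \left(-4 + 0\right)} = \frac{22 - 98}{-1 - 2 \left(-4\right)} = - \frac{76}{-1 - -8} = - \frac{76}{-1 + 8} = - \frac{76}{7}$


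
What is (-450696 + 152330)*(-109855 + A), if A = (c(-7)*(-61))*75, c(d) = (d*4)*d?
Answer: 300321789130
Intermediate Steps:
c(d) = 4*d**2 (c(d) = (4*d)*d = 4*d**2)
A = -896700 (A = ((4*(-7)**2)*(-61))*75 = ((4*49)*(-61))*75 = (196*(-61))*75 = -11956*75 = -896700)
(-450696 + 152330)*(-109855 + A) = (-450696 + 152330)*(-109855 - 896700) = -298366*(-1006555) = 300321789130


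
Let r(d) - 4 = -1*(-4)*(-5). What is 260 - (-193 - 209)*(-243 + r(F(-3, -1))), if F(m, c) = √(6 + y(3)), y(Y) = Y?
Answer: -103858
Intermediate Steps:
F(m, c) = 3 (F(m, c) = √(6 + 3) = √9 = 3)
r(d) = -16 (r(d) = 4 - 1*(-4)*(-5) = 4 + 4*(-5) = 4 - 20 = -16)
260 - (-193 - 209)*(-243 + r(F(-3, -1))) = 260 - (-193 - 209)*(-243 - 16) = 260 - (-402)*(-259) = 260 - 1*104118 = 260 - 104118 = -103858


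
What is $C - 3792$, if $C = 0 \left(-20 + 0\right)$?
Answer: $-3792$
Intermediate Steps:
$C = 0$ ($C = 0 \left(-20\right) = 0$)
$C - 3792 = 0 - 3792 = -3792$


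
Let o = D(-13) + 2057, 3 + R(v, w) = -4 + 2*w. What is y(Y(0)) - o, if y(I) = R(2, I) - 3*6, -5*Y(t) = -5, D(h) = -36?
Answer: -2044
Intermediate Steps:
Y(t) = 1 (Y(t) = -1/5*(-5) = 1)
R(v, w) = -7 + 2*w (R(v, w) = -3 + (-4 + 2*w) = -7 + 2*w)
y(I) = -25 + 2*I (y(I) = (-7 + 2*I) - 3*6 = (-7 + 2*I) - 18 = -25 + 2*I)
o = 2021 (o = -36 + 2057 = 2021)
y(Y(0)) - o = (-25 + 2*1) - 1*2021 = (-25 + 2) - 2021 = -23 - 2021 = -2044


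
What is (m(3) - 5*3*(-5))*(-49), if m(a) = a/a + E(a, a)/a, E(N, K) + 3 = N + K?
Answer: -3773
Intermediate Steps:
E(N, K) = -3 + K + N (E(N, K) = -3 + (N + K) = -3 + (K + N) = -3 + K + N)
m(a) = 1 + (-3 + 2*a)/a (m(a) = a/a + (-3 + a + a)/a = 1 + (-3 + 2*a)/a)
(m(3) - 5*3*(-5))*(-49) = ((3 - 3/3) - 5*3*(-5))*(-49) = ((3 - 3*⅓) - 15*(-5))*(-49) = ((3 - 1) + 75)*(-49) = (2 + 75)*(-49) = 77*(-49) = -3773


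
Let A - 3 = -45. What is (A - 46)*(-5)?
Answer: 440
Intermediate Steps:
A = -42 (A = 3 - 45 = -42)
(A - 46)*(-5) = (-42 - 46)*(-5) = -88*(-5) = 440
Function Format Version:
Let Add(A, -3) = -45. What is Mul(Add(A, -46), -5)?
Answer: 440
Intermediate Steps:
A = -42 (A = Add(3, -45) = -42)
Mul(Add(A, -46), -5) = Mul(Add(-42, -46), -5) = Mul(-88, -5) = 440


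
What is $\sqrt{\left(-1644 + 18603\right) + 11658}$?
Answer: $\sqrt{28617} \approx 169.17$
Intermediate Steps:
$\sqrt{\left(-1644 + 18603\right) + 11658} = \sqrt{16959 + 11658} = \sqrt{28617}$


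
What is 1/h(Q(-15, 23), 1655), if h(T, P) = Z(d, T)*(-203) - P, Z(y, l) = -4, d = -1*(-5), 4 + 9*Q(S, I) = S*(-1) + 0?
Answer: -1/843 ≈ -0.0011862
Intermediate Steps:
Q(S, I) = -4/9 - S/9 (Q(S, I) = -4/9 + (S*(-1) + 0)/9 = -4/9 + (-S + 0)/9 = -4/9 + (-S)/9 = -4/9 - S/9)
d = 5
h(T, P) = 812 - P (h(T, P) = -4*(-203) - P = 812 - P)
1/h(Q(-15, 23), 1655) = 1/(812 - 1*1655) = 1/(812 - 1655) = 1/(-843) = -1/843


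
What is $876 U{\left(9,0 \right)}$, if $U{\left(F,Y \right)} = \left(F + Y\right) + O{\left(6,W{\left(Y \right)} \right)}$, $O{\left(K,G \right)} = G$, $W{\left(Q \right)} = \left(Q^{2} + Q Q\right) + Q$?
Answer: $7884$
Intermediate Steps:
$W{\left(Q \right)} = Q + 2 Q^{2}$ ($W{\left(Q \right)} = \left(Q^{2} + Q^{2}\right) + Q = 2 Q^{2} + Q = Q + 2 Q^{2}$)
$U{\left(F,Y \right)} = F + Y + Y \left(1 + 2 Y\right)$ ($U{\left(F,Y \right)} = \left(F + Y\right) + Y \left(1 + 2 Y\right) = F + Y + Y \left(1 + 2 Y\right)$)
$876 U{\left(9,0 \right)} = 876 \left(9 + 0 + 0 \left(1 + 2 \cdot 0\right)\right) = 876 \left(9 + 0 + 0 \left(1 + 0\right)\right) = 876 \left(9 + 0 + 0 \cdot 1\right) = 876 \left(9 + 0 + 0\right) = 876 \cdot 9 = 7884$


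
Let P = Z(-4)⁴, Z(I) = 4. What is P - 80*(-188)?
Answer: 15296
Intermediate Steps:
P = 256 (P = 4⁴ = 256)
P - 80*(-188) = 256 - 80*(-188) = 256 + 15040 = 15296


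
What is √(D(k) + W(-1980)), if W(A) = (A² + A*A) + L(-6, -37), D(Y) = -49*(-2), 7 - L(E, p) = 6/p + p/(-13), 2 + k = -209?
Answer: √1814079000734/481 ≈ 2800.2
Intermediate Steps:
k = -211 (k = -2 - 209 = -211)
L(E, p) = 7 - 6/p + p/13 (L(E, p) = 7 - (6/p + p/(-13)) = 7 - (6/p + p*(-1/13)) = 7 - (6/p - p/13) = 7 + (-6/p + p/13) = 7 - 6/p + p/13)
D(Y) = 98
W(A) = 2076/481 + 2*A² (W(A) = (A² + A*A) + (7 - 6/(-37) + (1/13)*(-37)) = (A² + A²) + (7 - 6*(-1/37) - 37/13) = 2*A² + (7 + 6/37 - 37/13) = 2*A² + 2076/481 = 2076/481 + 2*A²)
√(D(k) + W(-1980)) = √(98 + (2076/481 + 2*(-1980)²)) = √(98 + (2076/481 + 2*3920400)) = √(98 + (2076/481 + 7840800)) = √(98 + 3771426876/481) = √(3771474014/481) = √1814079000734/481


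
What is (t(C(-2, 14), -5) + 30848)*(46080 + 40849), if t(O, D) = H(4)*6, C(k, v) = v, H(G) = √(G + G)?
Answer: 2681585792 + 1043148*√2 ≈ 2.6831e+9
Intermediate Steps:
H(G) = √2*√G (H(G) = √(2*G) = √2*√G)
t(O, D) = 12*√2 (t(O, D) = (√2*√4)*6 = (√2*2)*6 = (2*√2)*6 = 12*√2)
(t(C(-2, 14), -5) + 30848)*(46080 + 40849) = (12*√2 + 30848)*(46080 + 40849) = (30848 + 12*√2)*86929 = 2681585792 + 1043148*√2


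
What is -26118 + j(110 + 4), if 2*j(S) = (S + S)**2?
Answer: -126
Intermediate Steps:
j(S) = 2*S**2 (j(S) = (S + S)**2/2 = (2*S)**2/2 = (4*S**2)/2 = 2*S**2)
-26118 + j(110 + 4) = -26118 + 2*(110 + 4)**2 = -26118 + 2*114**2 = -26118 + 2*12996 = -26118 + 25992 = -126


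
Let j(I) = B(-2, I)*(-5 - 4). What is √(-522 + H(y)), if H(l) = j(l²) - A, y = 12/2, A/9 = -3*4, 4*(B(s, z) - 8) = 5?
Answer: 3*I*√221/2 ≈ 22.299*I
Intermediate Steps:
B(s, z) = 37/4 (B(s, z) = 8 + (¼)*5 = 8 + 5/4 = 37/4)
A = -108 (A = 9*(-3*4) = 9*(-12) = -108)
y = 6 (y = 12*(½) = 6)
j(I) = -333/4 (j(I) = 37*(-5 - 4)/4 = (37/4)*(-9) = -333/4)
H(l) = 99/4 (H(l) = -333/4 - 1*(-108) = -333/4 + 108 = 99/4)
√(-522 + H(y)) = √(-522 + 99/4) = √(-1989/4) = 3*I*√221/2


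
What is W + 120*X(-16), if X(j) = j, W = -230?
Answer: -2150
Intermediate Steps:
W + 120*X(-16) = -230 + 120*(-16) = -230 - 1920 = -2150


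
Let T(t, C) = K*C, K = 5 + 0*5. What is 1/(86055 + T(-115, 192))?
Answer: 1/87015 ≈ 1.1492e-5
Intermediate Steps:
K = 5 (K = 5 + 0 = 5)
T(t, C) = 5*C
1/(86055 + T(-115, 192)) = 1/(86055 + 5*192) = 1/(86055 + 960) = 1/87015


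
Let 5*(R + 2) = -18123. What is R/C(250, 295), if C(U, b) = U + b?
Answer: -18133/2725 ≈ -6.6543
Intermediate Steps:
R = -18133/5 (R = -2 + (⅕)*(-18123) = -2 - 18123/5 = -18133/5 ≈ -3626.6)
R/C(250, 295) = -18133/(5*(250 + 295)) = -18133/5/545 = -18133/5*1/545 = -18133/2725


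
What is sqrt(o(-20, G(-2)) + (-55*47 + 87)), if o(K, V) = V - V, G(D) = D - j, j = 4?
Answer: I*sqrt(2498) ≈ 49.98*I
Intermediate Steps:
G(D) = -4 + D (G(D) = D - 1*4 = D - 4 = -4 + D)
o(K, V) = 0
sqrt(o(-20, G(-2)) + (-55*47 + 87)) = sqrt(0 + (-55*47 + 87)) = sqrt(0 + (-2585 + 87)) = sqrt(0 - 2498) = sqrt(-2498) = I*sqrt(2498)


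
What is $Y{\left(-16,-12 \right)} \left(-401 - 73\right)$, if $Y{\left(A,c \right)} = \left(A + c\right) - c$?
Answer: $7584$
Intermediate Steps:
$Y{\left(A,c \right)} = A$
$Y{\left(-16,-12 \right)} \left(-401 - 73\right) = - 16 \left(-401 - 73\right) = \left(-16\right) \left(-474\right) = 7584$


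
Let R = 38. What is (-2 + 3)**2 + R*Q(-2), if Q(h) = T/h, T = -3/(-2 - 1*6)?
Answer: -49/8 ≈ -6.1250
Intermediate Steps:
T = 3/8 (T = -3/(-2 - 6) = -3/(-8) = -3*(-1/8) = 3/8 ≈ 0.37500)
Q(h) = 3/(8*h)
(-2 + 3)**2 + R*Q(-2) = (-2 + 3)**2 + 38*((3/8)/(-2)) = 1**2 + 38*((3/8)*(-1/2)) = 1 + 38*(-3/16) = 1 - 57/8 = -49/8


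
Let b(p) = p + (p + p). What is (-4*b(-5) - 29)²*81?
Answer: 77841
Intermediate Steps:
b(p) = 3*p (b(p) = p + 2*p = 3*p)
(-4*b(-5) - 29)²*81 = (-12*(-5) - 29)²*81 = (-4*(-15) - 29)²*81 = (60 - 29)²*81 = 31²*81 = 961*81 = 77841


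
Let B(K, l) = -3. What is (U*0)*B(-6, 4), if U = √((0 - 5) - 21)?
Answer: 0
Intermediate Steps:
U = I*√26 (U = √(-5 - 21) = √(-26) = I*√26 ≈ 5.099*I)
(U*0)*B(-6, 4) = ((I*√26)*0)*(-3) = 0*(-3) = 0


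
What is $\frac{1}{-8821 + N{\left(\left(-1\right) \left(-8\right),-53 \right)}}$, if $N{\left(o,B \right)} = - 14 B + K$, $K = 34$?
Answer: $- \frac{1}{8045} \approx -0.0001243$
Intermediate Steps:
$N{\left(o,B \right)} = 34 - 14 B$ ($N{\left(o,B \right)} = - 14 B + 34 = 34 - 14 B$)
$\frac{1}{-8821 + N{\left(\left(-1\right) \left(-8\right),-53 \right)}} = \frac{1}{-8821 + \left(34 - -742\right)} = \frac{1}{-8821 + \left(34 + 742\right)} = \frac{1}{-8821 + 776} = \frac{1}{-8045} = - \frac{1}{8045}$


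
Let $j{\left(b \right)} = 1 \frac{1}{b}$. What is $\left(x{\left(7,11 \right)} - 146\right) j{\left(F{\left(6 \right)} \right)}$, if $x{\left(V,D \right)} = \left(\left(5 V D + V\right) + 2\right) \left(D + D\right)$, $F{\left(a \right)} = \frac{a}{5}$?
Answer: $\frac{21305}{3} \approx 7101.7$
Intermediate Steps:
$F{\left(a \right)} = \frac{a}{5}$ ($F{\left(a \right)} = a \frac{1}{5} = \frac{a}{5}$)
$j{\left(b \right)} = \frac{1}{b}$
$x{\left(V,D \right)} = 2 D \left(2 + V + 5 D V\right)$ ($x{\left(V,D \right)} = \left(\left(5 D V + V\right) + 2\right) 2 D = \left(\left(V + 5 D V\right) + 2\right) 2 D = \left(2 + V + 5 D V\right) 2 D = 2 D \left(2 + V + 5 D V\right)$)
$\left(x{\left(7,11 \right)} - 146\right) j{\left(F{\left(6 \right)} \right)} = \frac{2 \cdot 11 \left(2 + 7 + 5 \cdot 11 \cdot 7\right) - 146}{\frac{1}{5} \cdot 6} = \frac{2 \cdot 11 \left(2 + 7 + 385\right) - 146}{\frac{6}{5}} = \left(2 \cdot 11 \cdot 394 - 146\right) \frac{5}{6} = \left(8668 - 146\right) \frac{5}{6} = 8522 \cdot \frac{5}{6} = \frac{21305}{3}$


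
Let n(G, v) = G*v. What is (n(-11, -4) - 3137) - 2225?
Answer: -5318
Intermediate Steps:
(n(-11, -4) - 3137) - 2225 = (-11*(-4) - 3137) - 2225 = (44 - 3137) - 2225 = -3093 - 2225 = -5318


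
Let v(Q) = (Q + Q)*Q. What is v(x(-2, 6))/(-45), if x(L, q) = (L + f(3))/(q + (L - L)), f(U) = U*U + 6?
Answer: -169/810 ≈ -0.20864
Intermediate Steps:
f(U) = 6 + U**2 (f(U) = U**2 + 6 = 6 + U**2)
x(L, q) = (15 + L)/q (x(L, q) = (L + (6 + 3**2))/(q + (L - L)) = (L + (6 + 9))/(q + 0) = (L + 15)/q = (15 + L)/q)
v(Q) = 2*Q**2 (v(Q) = (2*Q)*Q = 2*Q**2)
v(x(-2, 6))/(-45) = (2*((15 - 2)/6)**2)/(-45) = (2*((1/6)*13)**2)*(-1/45) = (2*(13/6)**2)*(-1/45) = (2*(169/36))*(-1/45) = (169/18)*(-1/45) = -169/810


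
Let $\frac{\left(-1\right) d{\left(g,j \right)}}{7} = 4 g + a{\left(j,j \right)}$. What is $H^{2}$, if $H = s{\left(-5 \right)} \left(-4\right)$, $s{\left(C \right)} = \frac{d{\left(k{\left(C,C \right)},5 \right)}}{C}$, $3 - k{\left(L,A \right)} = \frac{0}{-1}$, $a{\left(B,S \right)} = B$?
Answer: $\frac{226576}{25} \approx 9063.0$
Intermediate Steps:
$k{\left(L,A \right)} = 3$ ($k{\left(L,A \right)} = 3 - \frac{0}{-1} = 3 - 0 \left(-1\right) = 3 - 0 = 3 + 0 = 3$)
$d{\left(g,j \right)} = - 28 g - 7 j$ ($d{\left(g,j \right)} = - 7 \left(4 g + j\right) = - 7 \left(j + 4 g\right) = - 28 g - 7 j$)
$s{\left(C \right)} = - \frac{119}{C}$ ($s{\left(C \right)} = \frac{\left(-28\right) 3 - 35}{C} = \frac{-84 - 35}{C} = - \frac{119}{C}$)
$H = - \frac{476}{5}$ ($H = - \frac{119}{-5} \left(-4\right) = \left(-119\right) \left(- \frac{1}{5}\right) \left(-4\right) = \frac{119}{5} \left(-4\right) = - \frac{476}{5} \approx -95.2$)
$H^{2} = \left(- \frac{476}{5}\right)^{2} = \frac{226576}{25}$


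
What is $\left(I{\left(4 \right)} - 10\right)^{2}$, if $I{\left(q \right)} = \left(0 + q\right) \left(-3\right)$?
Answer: $484$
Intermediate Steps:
$I{\left(q \right)} = - 3 q$ ($I{\left(q \right)} = q \left(-3\right) = - 3 q$)
$\left(I{\left(4 \right)} - 10\right)^{2} = \left(\left(-3\right) 4 - 10\right)^{2} = \left(-12 - 10\right)^{2} = \left(-22\right)^{2} = 484$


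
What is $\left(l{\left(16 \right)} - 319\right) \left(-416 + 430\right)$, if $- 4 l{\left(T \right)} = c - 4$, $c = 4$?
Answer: $-4466$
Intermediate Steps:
$l{\left(T \right)} = 0$ ($l{\left(T \right)} = - \frac{4 - 4}{4} = \left(- \frac{1}{4}\right) 0 = 0$)
$\left(l{\left(16 \right)} - 319\right) \left(-416 + 430\right) = \left(0 - 319\right) \left(-416 + 430\right) = \left(-319\right) 14 = -4466$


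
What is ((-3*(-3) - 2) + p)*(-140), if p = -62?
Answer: 7700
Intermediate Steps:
((-3*(-3) - 2) + p)*(-140) = ((-3*(-3) - 2) - 62)*(-140) = ((9 - 2) - 62)*(-140) = (7 - 62)*(-140) = -55*(-140) = 7700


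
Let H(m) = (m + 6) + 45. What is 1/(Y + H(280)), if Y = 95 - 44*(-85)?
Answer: 1/4166 ≈ 0.00024004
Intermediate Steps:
H(m) = 51 + m (H(m) = (6 + m) + 45 = 51 + m)
Y = 3835 (Y = 95 + 3740 = 3835)
1/(Y + H(280)) = 1/(3835 + (51 + 280)) = 1/(3835 + 331) = 1/4166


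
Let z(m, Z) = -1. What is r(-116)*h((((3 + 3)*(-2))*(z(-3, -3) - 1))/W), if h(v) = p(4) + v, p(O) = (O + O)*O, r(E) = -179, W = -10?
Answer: -26492/5 ≈ -5298.4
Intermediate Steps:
p(O) = 2*O² (p(O) = (2*O)*O = 2*O²)
h(v) = 32 + v (h(v) = 2*4² + v = 2*16 + v = 32 + v)
r(-116)*h((((3 + 3)*(-2))*(z(-3, -3) - 1))/W) = -179*(32 + (((3 + 3)*(-2))*(-1 - 1))/(-10)) = -179*(32 + ((6*(-2))*(-2))*(-⅒)) = -179*(32 - 12*(-2)*(-⅒)) = -179*(32 + 24*(-⅒)) = -179*(32 - 12/5) = -179*148/5 = -26492/5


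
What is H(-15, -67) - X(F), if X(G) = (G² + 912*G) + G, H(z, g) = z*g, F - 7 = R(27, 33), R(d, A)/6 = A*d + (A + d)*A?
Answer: -312709013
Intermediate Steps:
R(d, A) = 6*A*d + 6*A*(A + d) (R(d, A) = 6*(A*d + (A + d)*A) = 6*(A*d + A*(A + d)) = 6*A*d + 6*A*(A + d))
F = 17233 (F = 7 + 6*33*(33 + 2*27) = 7 + 6*33*(33 + 54) = 7 + 6*33*87 = 7 + 17226 = 17233)
H(z, g) = g*z
X(G) = G² + 913*G
H(-15, -67) - X(F) = -67*(-15) - 17233*(913 + 17233) = 1005 - 17233*18146 = 1005 - 1*312710018 = 1005 - 312710018 = -312709013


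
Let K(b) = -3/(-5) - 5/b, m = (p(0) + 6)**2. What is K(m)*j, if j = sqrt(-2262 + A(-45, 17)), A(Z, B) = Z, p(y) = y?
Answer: 83*I*sqrt(2307)/180 ≈ 22.148*I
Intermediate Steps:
m = 36 (m = (0 + 6)**2 = 6**2 = 36)
K(b) = 3/5 - 5/b (K(b) = -3*(-1/5) - 5/b = 3/5 - 5/b)
j = I*sqrt(2307) (j = sqrt(-2262 - 45) = sqrt(-2307) = I*sqrt(2307) ≈ 48.031*I)
K(m)*j = (3/5 - 5/36)*(I*sqrt(2307)) = 83*(I*sqrt(2307))/180 = 83*I*sqrt(2307)/180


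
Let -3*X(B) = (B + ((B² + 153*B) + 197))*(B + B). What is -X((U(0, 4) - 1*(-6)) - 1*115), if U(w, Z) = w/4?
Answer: 1026344/3 ≈ 3.4211e+5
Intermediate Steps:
U(w, Z) = w/4 (U(w, Z) = w*(¼) = w/4)
X(B) = -2*B*(197 + B² + 154*B)/3 (X(B) = -(B + ((B² + 153*B) + 197))*(B + B)/3 = -(B + (197 + B² + 153*B))*2*B/3 = -(197 + B² + 154*B)*2*B/3 = -2*B*(197 + B² + 154*B)/3)
-X((U(0, 4) - 1*(-6)) - 1*115) = -(-2)*(((¼)*0 - 1*(-6)) - 1*115)*(197 + (((¼)*0 - 1*(-6)) - 1*115)² + 154*(((¼)*0 - 1*(-6)) - 1*115))/3 = -(-2)*((0 + 6) - 115)*(197 + ((0 + 6) - 115)² + 154*((0 + 6) - 115))/3 = -(-2)*(6 - 115)*(197 + (6 - 115)² + 154*(6 - 115))/3 = -(-2)*(-109)*(197 + (-109)² + 154*(-109))/3 = -(-2)*(-109)*(197 + 11881 - 16786)/3 = -(-2)*(-109)*(-4708)/3 = -1*(-1026344/3) = 1026344/3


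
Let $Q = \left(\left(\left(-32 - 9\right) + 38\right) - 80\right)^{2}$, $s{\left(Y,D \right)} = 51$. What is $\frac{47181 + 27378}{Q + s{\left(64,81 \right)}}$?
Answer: $\frac{74559}{6940} \approx 10.743$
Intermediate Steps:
$Q = 6889$ ($Q = \left(\left(-41 + 38\right) - 80\right)^{2} = \left(-3 - 80\right)^{2} = \left(-83\right)^{2} = 6889$)
$\frac{47181 + 27378}{Q + s{\left(64,81 \right)}} = \frac{47181 + 27378}{6889 + 51} = \frac{74559}{6940}$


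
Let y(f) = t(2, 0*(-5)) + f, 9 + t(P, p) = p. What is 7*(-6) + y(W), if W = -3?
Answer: -54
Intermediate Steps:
t(P, p) = -9 + p
y(f) = -9 + f (y(f) = (-9 + 0*(-5)) + f = (-9 + 0) + f = -9 + f)
7*(-6) + y(W) = 7*(-6) + (-9 - 3) = -42 - 12 = -54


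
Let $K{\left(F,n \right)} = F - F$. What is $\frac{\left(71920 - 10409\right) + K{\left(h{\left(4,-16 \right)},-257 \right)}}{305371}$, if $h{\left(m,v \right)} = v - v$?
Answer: $\frac{61511}{305371} \approx 0.20143$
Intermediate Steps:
$h{\left(m,v \right)} = 0$
$K{\left(F,n \right)} = 0$
$\frac{\left(71920 - 10409\right) + K{\left(h{\left(4,-16 \right)},-257 \right)}}{305371} = \frac{\left(71920 - 10409\right) + 0}{305371} = \left(61511 + 0\right) \frac{1}{305371} = 61511 \cdot \frac{1}{305371} = \frac{61511}{305371}$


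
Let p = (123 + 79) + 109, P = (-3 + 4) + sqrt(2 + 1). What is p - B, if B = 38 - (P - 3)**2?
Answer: 280 - 4*sqrt(3) ≈ 273.07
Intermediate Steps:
P = 1 + sqrt(3) ≈ 2.7321
p = 311 (p = 202 + 109 = 311)
B = 38 - (-2 + sqrt(3))**2 (B = 38 - ((1 + sqrt(3)) - 3)**2 = 38 - (-2 + sqrt(3))**2 ≈ 37.928)
p - B = 311 - (31 + 4*sqrt(3)) = 311 + (-31 - 4*sqrt(3)) = 280 - 4*sqrt(3)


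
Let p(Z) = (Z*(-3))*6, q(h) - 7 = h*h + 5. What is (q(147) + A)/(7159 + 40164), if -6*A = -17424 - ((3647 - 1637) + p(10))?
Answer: 24830/47323 ≈ 0.52469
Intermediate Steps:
q(h) = 12 + h**2 (q(h) = 7 + (h*h + 5) = 7 + (h**2 + 5) = 7 + (5 + h**2) = 12 + h**2)
p(Z) = -18*Z (p(Z) = -3*Z*6 = -18*Z)
A = 3209 (A = -(-17424 - ((3647 - 1637) - 18*10))/6 = -(-17424 - (2010 - 180))/6 = -(-17424 - 1*1830)/6 = -(-17424 - 1830)/6 = -1/6*(-19254) = 3209)
(q(147) + A)/(7159 + 40164) = ((12 + 147**2) + 3209)/(7159 + 40164) = ((12 + 21609) + 3209)/47323 = (21621 + 3209)*(1/47323) = 24830*(1/47323) = 24830/47323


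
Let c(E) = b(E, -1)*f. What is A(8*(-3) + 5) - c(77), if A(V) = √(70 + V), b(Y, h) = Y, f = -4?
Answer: 308 + √51 ≈ 315.14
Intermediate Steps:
c(E) = -4*E (c(E) = E*(-4) = -4*E)
A(8*(-3) + 5) - c(77) = √(70 + (8*(-3) + 5)) - (-4)*77 = √(70 + (-24 + 5)) - 1*(-308) = √(70 - 19) + 308 = √51 + 308 = 308 + √51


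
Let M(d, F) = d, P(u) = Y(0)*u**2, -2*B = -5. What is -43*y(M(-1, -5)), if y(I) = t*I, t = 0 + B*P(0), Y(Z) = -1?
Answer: 0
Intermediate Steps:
B = 5/2 (B = -1/2*(-5) = 5/2 ≈ 2.5000)
P(u) = -u**2
t = 0 (t = 0 + 5*(-1*0**2)/2 = 0 + 5*(-1*0)/2 = 0 + (5/2)*0 = 0 + 0 = 0)
y(I) = 0 (y(I) = 0*I = 0)
-43*y(M(-1, -5)) = -43*0 = 0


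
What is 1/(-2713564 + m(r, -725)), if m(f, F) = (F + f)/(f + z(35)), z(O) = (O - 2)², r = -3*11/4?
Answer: -4323/11730740105 ≈ -3.6852e-7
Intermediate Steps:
r = -33/4 (r = -33*¼ = -33/4 ≈ -8.2500)
z(O) = (-2 + O)²
m(f, F) = (F + f)/(1089 + f) (m(f, F) = (F + f)/(f + (-2 + 35)²) = (F + f)/(f + 33²) = (F + f)/(f + 1089) = (F + f)/(1089 + f))
1/(-2713564 + m(r, -725)) = 1/(-2713564 + (-725 - 33/4)/(1089 - 33/4)) = 1/(-2713564 - 2933/4/(4323/4)) = 1/(-2713564 + (4/4323)*(-2933/4)) = 1/(-2713564 - 2933/4323) = 1/(-11730740105/4323) = -4323/11730740105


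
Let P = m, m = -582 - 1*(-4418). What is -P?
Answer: -3836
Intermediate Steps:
m = 3836 (m = -582 + 4418 = 3836)
P = 3836
-P = -1*3836 = -3836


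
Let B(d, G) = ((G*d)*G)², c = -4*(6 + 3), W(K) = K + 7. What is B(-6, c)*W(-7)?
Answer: 0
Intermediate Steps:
W(K) = 7 + K
c = -36 (c = -4*9 = -36)
B(d, G) = G⁴*d² (B(d, G) = (d*G²)² = G⁴*d²)
B(-6, c)*W(-7) = ((-36)⁴*(-6)²)*(7 - 7) = (1679616*36)*0 = 60466176*0 = 0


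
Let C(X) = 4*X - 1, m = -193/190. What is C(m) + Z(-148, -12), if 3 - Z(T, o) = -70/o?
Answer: -4501/570 ≈ -7.8965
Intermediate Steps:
Z(T, o) = 3 + 70/o (Z(T, o) = 3 - (-70)/o = 3 + 70/o)
m = -193/190 (m = -193*1/190 = -193/190 ≈ -1.0158)
C(X) = -1 + 4*X
C(m) + Z(-148, -12) = (-1 + 4*(-193/190)) + (3 + 70/(-12)) = (-1 - 386/95) + (3 + 70*(-1/12)) = -481/95 + (3 - 35/6) = -481/95 - 17/6 = -4501/570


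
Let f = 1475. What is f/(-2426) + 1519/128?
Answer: 1748147/155264 ≈ 11.259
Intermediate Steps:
f/(-2426) + 1519/128 = 1475/(-2426) + 1519/128 = 1475*(-1/2426) + 1519*(1/128) = -1475/2426 + 1519/128 = 1748147/155264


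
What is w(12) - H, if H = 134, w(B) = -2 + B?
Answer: -124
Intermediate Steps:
w(12) - H = (-2 + 12) - 1*134 = 10 - 134 = -124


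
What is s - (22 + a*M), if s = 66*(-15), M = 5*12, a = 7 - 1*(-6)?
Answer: -1792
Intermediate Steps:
a = 13 (a = 7 + 6 = 13)
M = 60
s = -990
s - (22 + a*M) = -990 - (22 + 13*60) = -990 - (22 + 780) = -990 - 1*802 = -990 - 802 = -1792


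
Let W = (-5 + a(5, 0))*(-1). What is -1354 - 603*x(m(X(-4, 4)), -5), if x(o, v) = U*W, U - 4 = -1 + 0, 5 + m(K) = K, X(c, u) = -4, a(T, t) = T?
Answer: -1354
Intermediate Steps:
m(K) = -5 + K
U = 3 (U = 4 + (-1 + 0) = 4 - 1 = 3)
W = 0 (W = (-5 + 5)*(-1) = 0*(-1) = 0)
x(o, v) = 0 (x(o, v) = 3*0 = 0)
-1354 - 603*x(m(X(-4, 4)), -5) = -1354 - 603*0 = -1354 + 0 = -1354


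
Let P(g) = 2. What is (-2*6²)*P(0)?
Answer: -144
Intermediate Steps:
(-2*6²)*P(0) = -2*6²*2 = -2*36*2 = -72*2 = -144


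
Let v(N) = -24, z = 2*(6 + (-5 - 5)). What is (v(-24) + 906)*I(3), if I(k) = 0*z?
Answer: 0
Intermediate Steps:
z = -8 (z = 2*(6 - 10) = 2*(-4) = -8)
I(k) = 0 (I(k) = 0*(-8) = 0)
(v(-24) + 906)*I(3) = (-24 + 906)*0 = 882*0 = 0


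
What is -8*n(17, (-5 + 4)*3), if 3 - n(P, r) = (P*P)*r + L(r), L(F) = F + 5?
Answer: -6944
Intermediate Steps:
L(F) = 5 + F
n(P, r) = -2 - r - r*P**2 (n(P, r) = 3 - ((P*P)*r + (5 + r)) = 3 - (P**2*r + (5 + r)) = 3 - (r*P**2 + (5 + r)) = 3 - (5 + r + r*P**2) = 3 + (-5 - r - r*P**2) = -2 - r - r*P**2)
-8*n(17, (-5 + 4)*3) = -8*(-2 - (-5 + 4)*3 - 1*(-5 + 4)*3*17**2) = -8*(-2 - (-1)*3 - 1*(-1*3)*289) = -8*(-2 - 1*(-3) - 1*(-3)*289) = -8*(-2 + 3 + 867) = -8*868 = -6944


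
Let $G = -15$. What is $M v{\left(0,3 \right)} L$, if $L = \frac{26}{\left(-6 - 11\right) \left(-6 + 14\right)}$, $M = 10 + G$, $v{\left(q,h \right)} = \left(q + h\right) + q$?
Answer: $\frac{195}{68} \approx 2.8676$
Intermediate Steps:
$v{\left(q,h \right)} = h + 2 q$ ($v{\left(q,h \right)} = \left(h + q\right) + q = h + 2 q$)
$M = -5$ ($M = 10 - 15 = -5$)
$L = - \frac{13}{68}$ ($L = \frac{26}{\left(-17\right) 8} = \frac{26}{-136} = 26 \left(- \frac{1}{136}\right) = - \frac{13}{68} \approx -0.19118$)
$M v{\left(0,3 \right)} L = - 5 \left(3 + 2 \cdot 0\right) \left(- \frac{13}{68}\right) = - 5 \left(3 + 0\right) \left(- \frac{13}{68}\right) = \left(-5\right) 3 \left(- \frac{13}{68}\right) = \left(-15\right) \left(- \frac{13}{68}\right) = \frac{195}{68}$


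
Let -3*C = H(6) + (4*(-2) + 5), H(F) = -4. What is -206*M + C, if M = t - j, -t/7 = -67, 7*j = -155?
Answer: -2124635/21 ≈ -1.0117e+5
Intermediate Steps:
j = -155/7 (j = (⅐)*(-155) = -155/7 ≈ -22.143)
t = 469 (t = -7*(-67) = 469)
M = 3438/7 (M = 469 - 1*(-155/7) = 469 + 155/7 = 3438/7 ≈ 491.14)
C = 7/3 (C = -(-4 + (4*(-2) + 5))/3 = -(-4 + (-8 + 5))/3 = -(-4 - 3)/3 = -⅓*(-7) = 7/3 ≈ 2.3333)
-206*M + C = -206*3438/7 + 7/3 = -708228/7 + 7/3 = -2124635/21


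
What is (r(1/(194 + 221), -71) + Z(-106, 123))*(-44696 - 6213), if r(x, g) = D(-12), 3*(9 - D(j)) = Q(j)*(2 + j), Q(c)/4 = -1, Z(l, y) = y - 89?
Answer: -4530901/3 ≈ -1.5103e+6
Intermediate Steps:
Z(l, y) = -89 + y
Q(c) = -4 (Q(c) = 4*(-1) = -4)
D(j) = 35/3 + 4*j/3 (D(j) = 9 - (-4)*(2 + j)/3 = 9 - (-8 - 4*j)/3 = 9 + (8/3 + 4*j/3) = 35/3 + 4*j/3)
r(x, g) = -13/3 (r(x, g) = 35/3 + (4/3)*(-12) = 35/3 - 16 = -13/3)
(r(1/(194 + 221), -71) + Z(-106, 123))*(-44696 - 6213) = (-13/3 + (-89 + 123))*(-44696 - 6213) = (-13/3 + 34)*(-50909) = (89/3)*(-50909) = -4530901/3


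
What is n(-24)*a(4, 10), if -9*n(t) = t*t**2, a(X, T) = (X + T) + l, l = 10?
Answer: 36864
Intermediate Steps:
a(X, T) = 10 + T + X (a(X, T) = (X + T) + 10 = (T + X) + 10 = 10 + T + X)
n(t) = -t**3/9 (n(t) = -t*t**2/9 = -t**3/9)
n(-24)*a(4, 10) = (-1/9*(-24)**3)*(10 + 10 + 4) = -1/9*(-13824)*24 = 1536*24 = 36864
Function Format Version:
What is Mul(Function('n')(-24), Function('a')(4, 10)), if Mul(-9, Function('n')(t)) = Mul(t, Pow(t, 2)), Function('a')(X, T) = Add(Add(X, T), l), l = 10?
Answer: 36864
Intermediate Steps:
Function('a')(X, T) = Add(10, T, X) (Function('a')(X, T) = Add(Add(X, T), 10) = Add(Add(T, X), 10) = Add(10, T, X))
Function('n')(t) = Mul(Rational(-1, 9), Pow(t, 3)) (Function('n')(t) = Mul(Rational(-1, 9), Mul(t, Pow(t, 2))) = Mul(Rational(-1, 9), Pow(t, 3)))
Mul(Function('n')(-24), Function('a')(4, 10)) = Mul(Mul(Rational(-1, 9), Pow(-24, 3)), Add(10, 10, 4)) = Mul(Mul(Rational(-1, 9), -13824), 24) = Mul(1536, 24) = 36864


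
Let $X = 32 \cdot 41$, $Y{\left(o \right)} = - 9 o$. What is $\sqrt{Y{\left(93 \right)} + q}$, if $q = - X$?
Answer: $i \sqrt{2149} \approx 46.357 i$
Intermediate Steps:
$X = 1312$
$q = -1312$ ($q = \left(-1\right) 1312 = -1312$)
$\sqrt{Y{\left(93 \right)} + q} = \sqrt{\left(-9\right) 93 - 1312} = \sqrt{-837 - 1312} = \sqrt{-2149} = i \sqrt{2149}$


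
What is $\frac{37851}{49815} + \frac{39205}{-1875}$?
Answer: $- \frac{8364562}{415125} \approx -20.15$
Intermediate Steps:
$\frac{37851}{49815} + \frac{39205}{-1875} = 37851 \cdot \frac{1}{49815} + 39205 \left(- \frac{1}{1875}\right) = \frac{12617}{16605} - \frac{7841}{375} = - \frac{8364562}{415125}$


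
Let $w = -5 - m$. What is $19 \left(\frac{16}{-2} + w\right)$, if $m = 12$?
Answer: $-475$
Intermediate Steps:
$w = -17$ ($w = -5 - 12 = -17$)
$19 \left(\frac{16}{-2} + w\right) = 19 \left(\frac{16}{-2} - 17\right) = 19 \left(16 \left(- \frac{1}{2}\right) - 17\right) = 19 \left(-8 - 17\right) = 19 \left(-25\right) = -475$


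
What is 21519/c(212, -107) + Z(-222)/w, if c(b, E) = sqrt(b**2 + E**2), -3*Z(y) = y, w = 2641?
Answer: 74/2641 + 21519*sqrt(56393)/56393 ≈ 90.645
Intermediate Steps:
Z(y) = -y/3
c(b, E) = sqrt(E**2 + b**2)
21519/c(212, -107) + Z(-222)/w = 21519/(sqrt((-107)**2 + 212**2)) - 1/3*(-222)/2641 = 21519/(sqrt(11449 + 44944)) + 74*(1/2641) = 21519/(sqrt(56393)) + 74/2641 = 21519*(sqrt(56393)/56393) + 74/2641 = 21519*sqrt(56393)/56393 + 74/2641 = 74/2641 + 21519*sqrt(56393)/56393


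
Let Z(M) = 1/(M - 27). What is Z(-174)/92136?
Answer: -1/18519336 ≈ -5.3998e-8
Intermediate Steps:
Z(M) = 1/(-27 + M)
Z(-174)/92136 = 1/(-27 - 174*92136) = (1/92136)/(-201) = -1/201*1/92136 = -1/18519336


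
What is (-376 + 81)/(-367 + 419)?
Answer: -295/52 ≈ -5.6731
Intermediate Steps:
(-376 + 81)/(-367 + 419) = -295/52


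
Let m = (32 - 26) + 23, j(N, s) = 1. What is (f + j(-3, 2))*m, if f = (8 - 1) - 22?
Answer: -406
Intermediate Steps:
f = -15 (f = 7 - 22 = -15)
m = 29 (m = 6 + 23 = 29)
(f + j(-3, 2))*m = (-15 + 1)*29 = -14*29 = -406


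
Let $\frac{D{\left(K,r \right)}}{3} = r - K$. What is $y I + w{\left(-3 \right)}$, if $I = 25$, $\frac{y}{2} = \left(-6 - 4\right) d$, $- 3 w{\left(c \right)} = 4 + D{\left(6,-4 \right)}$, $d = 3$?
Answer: $- \frac{4474}{3} \approx -1491.3$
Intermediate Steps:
$D{\left(K,r \right)} = - 3 K + 3 r$ ($D{\left(K,r \right)} = 3 \left(r - K\right) = - 3 K + 3 r$)
$w{\left(c \right)} = \frac{26}{3}$ ($w{\left(c \right)} = - \frac{4 + \left(\left(-3\right) 6 + 3 \left(-4\right)\right)}{3} = - \frac{4 - 30}{3} = \left(- \frac{1}{3}\right) \left(-26\right) = \frac{26}{3}$)
$y = -60$ ($y = 2 \left(-6 - 4\right) 3 = 2 \left(\left(-10\right) 3\right) = 2 \left(-30\right) = -60$)
$y I + w{\left(-3 \right)} = \left(-60\right) 25 + \frac{26}{3} = -1500 + \frac{26}{3} = - \frac{4474}{3}$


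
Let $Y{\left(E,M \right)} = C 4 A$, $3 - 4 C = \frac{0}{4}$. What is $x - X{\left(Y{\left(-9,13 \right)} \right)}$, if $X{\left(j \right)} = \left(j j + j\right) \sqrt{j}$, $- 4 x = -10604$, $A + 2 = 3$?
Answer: $2651 - 12 \sqrt{3} \approx 2630.2$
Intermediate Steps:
$A = 1$ ($A = -2 + 3 = 1$)
$x = 2651$ ($x = \left(- \frac{1}{4}\right) \left(-10604\right) = 2651$)
$C = \frac{3}{4}$ ($C = \frac{3}{4} - \frac{0 \cdot \frac{1}{4}}{4} = \frac{3}{4} - 0 = \frac{3}{4} + 0 = \frac{3}{4} \approx 0.75$)
$Y{\left(E,M \right)} = 3$ ($Y{\left(E,M \right)} = \frac{3}{4} \cdot 4 \cdot 1 = 3 \cdot 1 = 3$)
$X{\left(j \right)} = \sqrt{j} \left(j + j^{2}\right)$ ($X{\left(j \right)} = \left(j^{2} + j\right) \sqrt{j} = \left(j + j^{2}\right) \sqrt{j} = \sqrt{j} \left(j + j^{2}\right)$)
$x - X{\left(Y{\left(-9,13 \right)} \right)} = 2651 - 3^{\frac{3}{2}} \left(1 + 3\right) = 2651 - 3 \sqrt{3} \cdot 4 = 2651 - 12 \sqrt{3}$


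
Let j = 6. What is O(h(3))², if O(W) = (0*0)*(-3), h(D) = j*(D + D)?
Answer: 0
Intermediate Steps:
h(D) = 12*D (h(D) = 6*(D + D) = 6*(2*D) = 12*D)
O(W) = 0 (O(W) = 0*(-3) = 0)
O(h(3))² = 0² = 0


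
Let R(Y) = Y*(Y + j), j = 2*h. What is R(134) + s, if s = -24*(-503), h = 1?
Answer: 30296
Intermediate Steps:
j = 2 (j = 2*1 = 2)
R(Y) = Y*(2 + Y) (R(Y) = Y*(Y + 2) = Y*(2 + Y))
s = 12072
R(134) + s = 134*(2 + 134) + 12072 = 134*136 + 12072 = 18224 + 12072 = 30296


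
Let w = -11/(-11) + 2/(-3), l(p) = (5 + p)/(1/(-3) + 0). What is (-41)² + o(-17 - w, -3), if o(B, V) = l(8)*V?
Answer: 1798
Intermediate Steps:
l(p) = -15 - 3*p (l(p) = (5 + p)/(-⅓ + 0) = (5 + p)/(-⅓) = (5 + p)*(-3) = -15 - 3*p)
w = ⅓ (w = -11*(-1/11) + 2*(-⅓) = 1 - ⅔ = ⅓ ≈ 0.33333)
o(B, V) = -39*V (o(B, V) = (-15 - 3*8)*V = (-15 - 24)*V = -39*V)
(-41)² + o(-17 - w, -3) = (-41)² - 39*(-3) = 1681 + 117 = 1798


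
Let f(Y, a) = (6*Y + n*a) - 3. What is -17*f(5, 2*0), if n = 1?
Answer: -459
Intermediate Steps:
f(Y, a) = -3 + a + 6*Y (f(Y, a) = (6*Y + 1*a) - 3 = (6*Y + a) - 3 = (a + 6*Y) - 3 = -3 + a + 6*Y)
-17*f(5, 2*0) = -17*(-3 + 2*0 + 6*5) = -17*(-3 + 0 + 30) = -17*27 = -459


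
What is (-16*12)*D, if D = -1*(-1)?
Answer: -192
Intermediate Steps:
D = 1
(-16*12)*D = -16*12*1 = -192*1 = -192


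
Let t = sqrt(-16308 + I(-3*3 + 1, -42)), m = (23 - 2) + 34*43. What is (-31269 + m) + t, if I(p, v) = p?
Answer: -29786 + 2*I*sqrt(4079) ≈ -29786.0 + 127.73*I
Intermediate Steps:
m = 1483 (m = 21 + 1462 = 1483)
t = 2*I*sqrt(4079) (t = sqrt(-16308 + (-3*3 + 1)) = sqrt(-16308 + (-9 + 1)) = sqrt(-16308 - 8) = sqrt(-16316) = 2*I*sqrt(4079) ≈ 127.73*I)
(-31269 + m) + t = (-31269 + 1483) + 2*I*sqrt(4079) = -29786 + 2*I*sqrt(4079)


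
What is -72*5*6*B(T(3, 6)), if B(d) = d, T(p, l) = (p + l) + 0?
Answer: -19440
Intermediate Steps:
T(p, l) = l + p (T(p, l) = (l + p) + 0 = l + p)
-72*5*6*B(T(3, 6)) = -72*5*6*(6 + 3) = -2160*9 = -72*270 = -19440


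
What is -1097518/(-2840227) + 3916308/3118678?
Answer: 7273004481560/4428876729953 ≈ 1.6422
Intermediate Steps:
-1097518/(-2840227) + 3916308/3118678 = -1097518*(-1/2840227) + 3916308*(1/3118678) = 1097518/2840227 + 1958154/1559339 = 7273004481560/4428876729953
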